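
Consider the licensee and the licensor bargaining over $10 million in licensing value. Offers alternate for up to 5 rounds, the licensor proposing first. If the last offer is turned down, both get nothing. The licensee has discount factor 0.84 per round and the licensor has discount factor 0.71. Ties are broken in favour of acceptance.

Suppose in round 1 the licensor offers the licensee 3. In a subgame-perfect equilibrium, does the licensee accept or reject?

Reject

Work out the licensee's continuation value if the offer is rejected.
Round 5 (the licensor proposes): the licensee will accept anything ≥ 0, so the licensor offers 0 and keeps 10.
Round 4 (the licensee proposes): the licensor can get 10 next round, worth 0.71 × 10 = 7.1 now; the licensee offers that and keeps 2.9.
Round 3 (the licensor proposes): the licensee can get 2.9 next round, worth 0.84 × 2.9 = 2.436 now; the licensor offers that and keeps 7.564.
Round 2 (the licensee proposes): the licensor can get 7.564 next round, worth 0.71 × 7.564 = 5.37044 now. The licensee offers 5.37044 and keeps 10 − 5.37044 = 4.62956.
So by rejecting in round 1, the licensee gets 4.62956 next round, worth 0.84 × 4.62956 = 3.8888304 now.
Offer 3 < 3.8888304, so the licensee rejects.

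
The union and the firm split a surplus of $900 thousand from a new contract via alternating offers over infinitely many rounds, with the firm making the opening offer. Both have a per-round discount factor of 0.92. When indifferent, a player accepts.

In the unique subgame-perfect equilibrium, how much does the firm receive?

468.75

In a stationary SPE each proposer offers the other exactly their discounted continuation value.
If the firm keeps x when proposing and the union keeps y when proposing, then x = 900 − 0.92y and y = 900 − 0.92x.
Solving: x = 900(1 − 0.92) / (1 − 0.92·0.92) = 72 / 0.1536 = 468.75.
The union gets 900 − 468.75 = 431.25.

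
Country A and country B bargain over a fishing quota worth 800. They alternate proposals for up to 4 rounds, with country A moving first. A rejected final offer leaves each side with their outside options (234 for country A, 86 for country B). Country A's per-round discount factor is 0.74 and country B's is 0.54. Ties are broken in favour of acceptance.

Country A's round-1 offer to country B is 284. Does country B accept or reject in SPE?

Accept

Round 4 (country B proposes): country A gets 234 if talks fail, so country B offers 234 and keeps 566.
Round 3 (country A proposes): country B can get 566 next round, worth 0.54 × 566 = 305.64 now; country A offers that and keeps 494.36.
Round 2 (country B proposes): country A can get 494.36 next round, worth 0.74 × 494.36 = 365.8264 now. Country B offers 365.8264 and keeps 800 − 365.8264 = 434.1736.
So by rejecting in round 1, country B gets 434.1736 next round, worth 0.54 × 434.1736 = 234.453744 now.
Offer 284 ≥ 234.453744, so country B accepts.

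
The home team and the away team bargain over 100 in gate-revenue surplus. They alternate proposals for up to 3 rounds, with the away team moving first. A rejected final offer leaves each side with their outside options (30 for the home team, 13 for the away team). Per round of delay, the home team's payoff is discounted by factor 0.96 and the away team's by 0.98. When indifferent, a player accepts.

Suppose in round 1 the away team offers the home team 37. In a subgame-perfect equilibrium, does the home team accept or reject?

Round 3 (the away team proposes): the home team gets 30 if talks fail, so the away team offers 30 and keeps 70.
Round 2 (the home team proposes): the away team can get 70 next round, worth 0.98 × 70 = 68.6 now, so the home team offers 68.6, keeping 31.4.
So by rejecting in round 1, the home team gets 31.4 next round, worth 0.96 × 31.4 = 30.144 now.
Offer 37 ≥ 30.144, so the home team accepts.

Accept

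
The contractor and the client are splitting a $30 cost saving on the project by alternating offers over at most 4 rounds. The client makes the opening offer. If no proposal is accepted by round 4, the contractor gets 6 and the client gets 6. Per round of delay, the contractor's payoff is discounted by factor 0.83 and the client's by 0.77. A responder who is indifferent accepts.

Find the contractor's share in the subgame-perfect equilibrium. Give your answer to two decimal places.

Round 4 (the contractor proposes): the client gets 6 if talks fail, so the contractor offers 6 and keeps 24.
Round 3 (the client proposes): the contractor can get 24 next round, worth 0.83 × 24 = 19.92 now. The client offers 19.92 and keeps 30 − 19.92 = 10.08.
Round 2 (the contractor proposes): the client can get 10.08 next round, worth 0.77 × 10.08 = 7.7616 now. The contractor offers 7.7616 and keeps 30 − 7.7616 = 22.2384.
Round 1 (the client proposes): the contractor can get 22.2384 next round, worth 0.83 × 22.2384 = 18.457872 now, so the client offers 18.457872, keeping 11.542128.

18.46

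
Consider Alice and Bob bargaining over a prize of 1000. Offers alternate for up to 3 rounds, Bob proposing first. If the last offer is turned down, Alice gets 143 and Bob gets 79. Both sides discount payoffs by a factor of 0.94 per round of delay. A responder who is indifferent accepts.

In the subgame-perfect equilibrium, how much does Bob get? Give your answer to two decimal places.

Round 3 (Bob proposes): Alice gets 143 if talks fail, so Bob offers 143 and keeps 857.
Round 2 (Alice proposes): Bob can get 857 next round, worth 0.94 × 857 = 805.58 now, so Alice offers 805.58, keeping 194.42.
Round 1 (Bob proposes): Alice can get 194.42 next round, worth 0.94 × 194.42 = 182.7548 now. Bob offers 182.7548 and keeps 1000 − 182.7548 = 817.2452.

817.25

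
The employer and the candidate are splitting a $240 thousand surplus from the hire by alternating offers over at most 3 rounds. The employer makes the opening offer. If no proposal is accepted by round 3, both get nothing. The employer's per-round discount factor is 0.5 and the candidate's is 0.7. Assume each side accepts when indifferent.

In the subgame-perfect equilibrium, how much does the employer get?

Round 3 (the employer proposes): rejection yields 0 for the candidate; the employer offers 0 and keeps 240.
Round 2 (the candidate proposes): the employer can get 240 next round, worth 0.5 × 240 = 120 now, so the candidate offers 120, keeping 120.
Round 1 (the employer proposes): the candidate can get 120 next round, worth 0.7 × 120 = 84 now; the employer offers that and keeps 156.

156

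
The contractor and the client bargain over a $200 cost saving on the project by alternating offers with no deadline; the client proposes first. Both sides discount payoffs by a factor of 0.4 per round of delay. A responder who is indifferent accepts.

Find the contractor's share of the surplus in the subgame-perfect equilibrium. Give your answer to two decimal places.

In a stationary SPE each proposer offers the other exactly their discounted continuation value.
If the client keeps x when proposing and the contractor keeps y when proposing, then x = 200 − 0.4y and y = 200 − 0.4x.
Solving: x = 200(1 − 0.4) / (1 − 0.4·0.4) = 120 / 0.84 ≈ 142.8571.
The contractor gets 200 − 142.8571 ≈ 57.1429.

57.14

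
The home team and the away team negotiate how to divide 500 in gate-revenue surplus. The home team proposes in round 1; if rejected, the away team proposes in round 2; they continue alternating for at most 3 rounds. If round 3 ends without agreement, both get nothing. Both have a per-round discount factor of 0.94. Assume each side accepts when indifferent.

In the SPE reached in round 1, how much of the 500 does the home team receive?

471.8

Round 3 (the home team proposes): rejection yields 0 for the away team; the home team offers 0 and keeps 500.
Round 2 (the away team proposes): the home team can get 500 next round, worth 0.94 × 500 = 470 now; the away team offers that and keeps 30.
Round 1 (the home team proposes): the away team can get 30 next round, worth 0.94 × 30 = 28.2 now. The home team offers 28.2 and keeps 500 − 28.2 = 471.8.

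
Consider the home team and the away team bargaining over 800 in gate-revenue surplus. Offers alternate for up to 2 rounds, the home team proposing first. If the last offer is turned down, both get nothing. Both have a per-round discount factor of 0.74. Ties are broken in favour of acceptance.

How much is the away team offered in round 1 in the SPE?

592

By backward induction:
Round 2 (the away team proposes): the home team will accept anything ≥ 0, so the away team offers 0 and keeps 800.
Round 1 (the home team proposes): the away team can get 800 next round, worth 0.74 × 800 = 592 now. The home team offers 592 and keeps 800 − 592 = 208.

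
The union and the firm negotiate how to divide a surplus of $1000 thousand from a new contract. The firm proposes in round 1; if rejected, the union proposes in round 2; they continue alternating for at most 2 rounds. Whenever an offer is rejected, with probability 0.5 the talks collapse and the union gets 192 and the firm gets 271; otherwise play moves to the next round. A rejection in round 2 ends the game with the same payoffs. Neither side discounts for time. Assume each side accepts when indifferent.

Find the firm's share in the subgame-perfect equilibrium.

539.5

By backward induction:
Round 2 (the union proposes): the firm gets 271 if talks fail, so the union offers 271 and keeps 729.
Round 1 (the firm proposes): rejecting gives the union an expected 0.5 × 729 + 0.5 × 192 = 460.5. The firm offers 460.5 and keeps 1000 − 460.5 = 539.5.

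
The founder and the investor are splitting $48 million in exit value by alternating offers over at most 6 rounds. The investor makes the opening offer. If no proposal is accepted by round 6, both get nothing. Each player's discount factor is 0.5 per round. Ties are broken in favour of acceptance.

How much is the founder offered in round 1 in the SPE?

Round 6 (the founder proposes): rejection yields 0 for the investor; the founder offers 0 and keeps 48.
Round 5 (the investor proposes): the founder can get 48 next round, worth 0.5 × 48 = 24 now. The investor offers 24 and keeps 48 − 24 = 24.
Round 4 (the founder proposes): the investor can get 24 next round, worth 0.5 × 24 = 12 now. The founder offers 12 and keeps 48 − 12 = 36.
Round 3 (the investor proposes): the founder can get 36 next round, worth 0.5 × 36 = 18 now; the investor offers that and keeps 30.
Round 2 (the founder proposes): the investor can get 30 next round, worth 0.5 × 30 = 15 now, so the founder offers 15, keeping 33.
Round 1 (the investor proposes): the founder can get 33 next round, worth 0.5 × 33 = 16.5 now, so the investor offers 16.5, keeping 31.5.

16.5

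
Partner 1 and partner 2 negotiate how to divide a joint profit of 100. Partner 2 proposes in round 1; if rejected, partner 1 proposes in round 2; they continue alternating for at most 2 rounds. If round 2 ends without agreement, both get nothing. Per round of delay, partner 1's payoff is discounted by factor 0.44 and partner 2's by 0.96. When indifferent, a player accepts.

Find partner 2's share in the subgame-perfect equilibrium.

56

Round 2 (partner 1 proposes): partner 2 will accept anything ≥ 0, so partner 1 offers 0 and keeps 100.
Round 1 (partner 2 proposes): partner 1 can get 100 next round, worth 0.44 × 100 = 44 now; partner 2 offers that and keeps 56.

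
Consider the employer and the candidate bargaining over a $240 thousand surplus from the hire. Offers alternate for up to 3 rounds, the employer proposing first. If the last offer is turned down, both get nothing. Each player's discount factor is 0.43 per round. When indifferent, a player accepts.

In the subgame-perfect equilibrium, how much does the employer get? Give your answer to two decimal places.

181.18

Round 3 (the employer proposes): rejection yields 0 for the candidate; the employer offers 0 and keeps 240.
Round 2 (the candidate proposes): the employer can get 240 next round, worth 0.43 × 240 = 103.2 now, so the candidate offers 103.2, keeping 136.8.
Round 1 (the employer proposes): the candidate can get 136.8 next round, worth 0.43 × 136.8 = 58.824 now; the employer offers that and keeps 181.176.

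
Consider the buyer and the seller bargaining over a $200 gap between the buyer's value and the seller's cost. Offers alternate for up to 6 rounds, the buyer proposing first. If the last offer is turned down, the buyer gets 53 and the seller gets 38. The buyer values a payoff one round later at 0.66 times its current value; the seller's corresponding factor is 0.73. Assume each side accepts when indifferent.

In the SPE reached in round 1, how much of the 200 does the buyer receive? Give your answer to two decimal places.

101.53

Solve by backward induction from round 6.
Round 6 (the seller proposes): the buyer gets 53 if talks fail, so the seller offers 53 and keeps 147.
Round 5 (the buyer proposes): the seller can get 147 next round, worth 0.73 × 147 = 107.31 now; the buyer offers that and keeps 92.69.
Round 4 (the seller proposes): the buyer can get 92.69 next round, worth 0.66 × 92.69 = 61.1754 now, so the seller offers 61.1754, keeping 138.8246.
Round 3 (the buyer proposes): the seller can get 138.8246 next round, worth 0.73 × 138.8246 = 101.341958 now. The buyer offers 101.341958 and keeps 200 − 101.341958 = 98.658042.
Round 2 (the seller proposes): the buyer can get 98.658042 next round, worth 0.66 × 98.658042 = 65.11430772 now, so the seller offers 65.11430772, keeping 134.88569228.
Round 1 (the buyer proposes): the seller can get 134.88569228 next round, worth 0.73 × 134.88569228 = 98.4665553644 now, so the buyer offers 98.4665553644, keeping 101.5334446356.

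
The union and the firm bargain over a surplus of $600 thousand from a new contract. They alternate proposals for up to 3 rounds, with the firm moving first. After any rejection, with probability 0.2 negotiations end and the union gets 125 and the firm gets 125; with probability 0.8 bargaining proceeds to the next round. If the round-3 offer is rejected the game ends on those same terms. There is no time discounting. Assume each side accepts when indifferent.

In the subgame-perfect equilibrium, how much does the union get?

181

Round 3 (the firm proposes): the union gets 125 if talks fail, so the firm offers 125 and keeps 475.
Round 2 (the union proposes): rejecting gives the firm an expected 0.8 × 475 + 0.2 × 125 = 405, so the union offers 405, keeping 195.
Round 1 (the firm proposes): rejecting gives the union an expected 0.8 × 195 + 0.2 × 125 = 181, so the firm offers 181, keeping 419.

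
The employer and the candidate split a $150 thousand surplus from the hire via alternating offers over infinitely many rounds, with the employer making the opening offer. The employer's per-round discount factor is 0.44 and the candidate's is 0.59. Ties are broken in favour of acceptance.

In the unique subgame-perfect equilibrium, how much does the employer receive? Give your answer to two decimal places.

In a stationary SPE each proposer offers the other exactly their discounted continuation value.
If the employer keeps x when proposing and the candidate keeps y when proposing, then x = 150 − 0.59y and y = 150 − 0.44x.
Solving: x = 150(1 − 0.59) / (1 − 0.44·0.59) = 61.5 / 0.7404 ≈ 83.0632.
The candidate gets 150 − 83.0632 ≈ 66.9368.

83.06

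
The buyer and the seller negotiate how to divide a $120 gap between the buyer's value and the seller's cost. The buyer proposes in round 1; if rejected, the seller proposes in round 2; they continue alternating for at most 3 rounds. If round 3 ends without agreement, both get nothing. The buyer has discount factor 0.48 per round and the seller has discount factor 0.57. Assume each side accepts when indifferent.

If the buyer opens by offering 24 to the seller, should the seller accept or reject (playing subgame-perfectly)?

Round 3 (the buyer proposes): the seller will accept anything ≥ 0, so the buyer offers 0 and keeps 120.
Round 2 (the seller proposes): the buyer can get 120 next round, worth 0.48 × 120 = 57.6 now, so the seller offers 57.6, keeping 62.4.
So by rejecting in round 1, the seller gets 62.4 next round, worth 0.57 × 62.4 = 35.568 now.
Offer 24 < 35.568, so the seller rejects.

Reject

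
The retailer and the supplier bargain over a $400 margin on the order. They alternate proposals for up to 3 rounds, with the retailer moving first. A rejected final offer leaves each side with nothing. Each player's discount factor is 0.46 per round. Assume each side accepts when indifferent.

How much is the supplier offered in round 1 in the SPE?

99.36

Round 3 (the retailer proposes): the supplier will accept anything ≥ 0, so the retailer offers 0 and keeps 400.
Round 2 (the supplier proposes): the retailer can get 400 next round, worth 0.46 × 400 = 184 now. The supplier offers 184 and keeps 400 − 184 = 216.
Round 1 (the retailer proposes): the supplier can get 216 next round, worth 0.46 × 216 = 99.36 now, so the retailer offers 99.36, keeping 300.64.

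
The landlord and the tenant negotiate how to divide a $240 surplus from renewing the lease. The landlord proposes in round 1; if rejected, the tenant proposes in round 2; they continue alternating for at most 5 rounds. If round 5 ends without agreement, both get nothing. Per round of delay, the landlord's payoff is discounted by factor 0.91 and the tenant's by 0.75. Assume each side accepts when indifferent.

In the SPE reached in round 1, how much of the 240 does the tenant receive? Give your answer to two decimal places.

27.26

By backward induction:
Round 5 (the landlord proposes): the tenant will accept anything ≥ 0, so the landlord offers 0 and keeps 240.
Round 4 (the tenant proposes): the landlord can get 240 next round, worth 0.91 × 240 = 218.4 now; the tenant offers that and keeps 21.6.
Round 3 (the landlord proposes): the tenant can get 21.6 next round, worth 0.75 × 21.6 = 16.2 now. The landlord offers 16.2 and keeps 240 − 16.2 = 223.8.
Round 2 (the tenant proposes): the landlord can get 223.8 next round, worth 0.91 × 223.8 = 203.658 now; the tenant offers that and keeps 36.342.
Round 1 (the landlord proposes): the tenant can get 36.342 next round, worth 0.75 × 36.342 = 27.2565 now; the landlord offers that and keeps 212.7435.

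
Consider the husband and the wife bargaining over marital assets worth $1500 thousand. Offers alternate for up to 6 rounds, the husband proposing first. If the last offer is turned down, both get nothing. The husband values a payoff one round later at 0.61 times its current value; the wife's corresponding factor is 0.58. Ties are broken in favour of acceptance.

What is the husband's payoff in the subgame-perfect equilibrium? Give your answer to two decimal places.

Solve by backward induction from round 6.
Round 6 (the wife proposes): the husband will accept anything ≥ 0, so the wife offers 0 and keeps 1500.
Round 5 (the husband proposes): the wife can get 1500 next round, worth 0.58 × 1500 = 870 now; the husband offers that and keeps 630.
Round 4 (the wife proposes): the husband can get 630 next round, worth 0.61 × 630 = 384.3 now. The wife offers 384.3 and keeps 1500 − 384.3 = 1115.7.
Round 3 (the husband proposes): the wife can get 1115.7 next round, worth 0.58 × 1115.7 = 647.106 now. The husband offers 647.106 and keeps 1500 − 647.106 = 852.894.
Round 2 (the wife proposes): the husband can get 852.894 next round, worth 0.61 × 852.894 = 520.26534 now, so the wife offers 520.26534, keeping 979.73466.
Round 1 (the husband proposes): the wife can get 979.73466 next round, worth 0.58 × 979.73466 = 568.2461028 now; the husband offers that and keeps 931.7538972.

931.75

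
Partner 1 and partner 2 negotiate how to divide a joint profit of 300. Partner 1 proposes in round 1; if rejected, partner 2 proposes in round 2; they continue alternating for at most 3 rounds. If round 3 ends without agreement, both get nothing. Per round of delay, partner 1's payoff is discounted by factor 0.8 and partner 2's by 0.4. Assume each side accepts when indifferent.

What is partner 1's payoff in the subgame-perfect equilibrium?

Round 3 (partner 1 proposes): rejection yields 0 for partner 2; partner 1 offers 0 and keeps 300.
Round 2 (partner 2 proposes): partner 1 can get 300 next round, worth 0.8 × 300 = 240 now; partner 2 offers that and keeps 60.
Round 1 (partner 1 proposes): partner 2 can get 60 next round, worth 0.4 × 60 = 24 now; partner 1 offers that and keeps 276.

276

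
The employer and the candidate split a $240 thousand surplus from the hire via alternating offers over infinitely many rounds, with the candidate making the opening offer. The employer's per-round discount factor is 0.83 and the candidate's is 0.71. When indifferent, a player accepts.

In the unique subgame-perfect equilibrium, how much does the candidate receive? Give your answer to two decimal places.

99.34

In a stationary SPE each proposer offers the other exactly their discounted continuation value.
If the candidate keeps x when proposing and the employer keeps y when proposing, then x = 240 − 0.83y and y = 240 − 0.71x.
Solving: x = 240(1 − 0.83) / (1 − 0.71·0.83) = 40.8 / 0.4107 ≈ 99.3426.
The employer gets 240 − 99.3426 ≈ 140.6574.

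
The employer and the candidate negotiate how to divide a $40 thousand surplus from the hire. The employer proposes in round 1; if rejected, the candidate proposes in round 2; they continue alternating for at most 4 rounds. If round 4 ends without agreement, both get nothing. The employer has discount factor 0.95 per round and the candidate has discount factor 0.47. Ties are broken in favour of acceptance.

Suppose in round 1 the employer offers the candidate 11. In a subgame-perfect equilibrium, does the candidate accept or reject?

Accept

Work out the candidate's continuation value if the offer is rejected.
Round 4 (the candidate proposes): the employer will accept anything ≥ 0, so the candidate offers 0 and keeps 40.
Round 3 (the employer proposes): the candidate can get 40 next round, worth 0.47 × 40 = 18.8 now. The employer offers 18.8 and keeps 40 − 18.8 = 21.2.
Round 2 (the candidate proposes): the employer can get 21.2 next round, worth 0.95 × 21.2 = 20.14 now, so the candidate offers 20.14, keeping 19.86.
So by rejecting in round 1, the candidate gets 19.86 next round, worth 0.47 × 19.86 = 9.3342 now.
Offer 11 ≥ 9.3342, so the candidate accepts.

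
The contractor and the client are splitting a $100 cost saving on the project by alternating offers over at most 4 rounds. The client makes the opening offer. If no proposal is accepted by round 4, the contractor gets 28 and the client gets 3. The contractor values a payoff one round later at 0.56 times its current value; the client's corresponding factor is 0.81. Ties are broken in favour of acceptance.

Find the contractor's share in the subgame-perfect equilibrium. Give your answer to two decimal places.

Round 4 (the contractor proposes): the client gets 3 if talks fail, so the contractor offers 3 and keeps 97.
Round 3 (the client proposes): the contractor can get 97 next round, worth 0.56 × 97 = 54.32 now. The client offers 54.32 and keeps 100 − 54.32 = 45.68.
Round 2 (the contractor proposes): the client can get 45.68 next round, worth 0.81 × 45.68 = 37.0008 now; the contractor offers that and keeps 62.9992.
Round 1 (the client proposes): the contractor can get 62.9992 next round, worth 0.56 × 62.9992 = 35.279552 now; the client offers that and keeps 64.720448.

35.28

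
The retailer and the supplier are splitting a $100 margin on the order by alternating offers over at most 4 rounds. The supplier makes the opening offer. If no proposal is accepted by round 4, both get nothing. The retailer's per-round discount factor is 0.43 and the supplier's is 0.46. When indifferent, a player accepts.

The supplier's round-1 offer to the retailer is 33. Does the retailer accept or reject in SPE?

Work out the retailer's continuation value if the offer is rejected.
Round 4 (the retailer proposes): rejection yields 0 for the supplier; the retailer offers 0 and keeps 100.
Round 3 (the supplier proposes): the retailer can get 100 next round, worth 0.43 × 100 = 43 now, so the supplier offers 43, keeping 57.
Round 2 (the retailer proposes): the supplier can get 57 next round, worth 0.46 × 57 = 26.22 now. The retailer offers 26.22 and keeps 100 − 26.22 = 73.78.
So by rejecting in round 1, the retailer gets 73.78 next round, worth 0.43 × 73.78 = 31.7254 now.
Offer 33 ≥ 31.7254, so the retailer accepts.

Accept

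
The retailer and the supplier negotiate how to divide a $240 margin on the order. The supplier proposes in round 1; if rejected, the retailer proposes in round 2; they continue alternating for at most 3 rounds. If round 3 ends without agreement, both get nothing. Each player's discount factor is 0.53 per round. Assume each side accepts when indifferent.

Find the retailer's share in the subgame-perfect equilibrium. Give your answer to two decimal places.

59.78

Round 3 (the supplier proposes): the retailer will accept anything ≥ 0, so the supplier offers 0 and keeps 240.
Round 2 (the retailer proposes): the supplier can get 240 next round, worth 0.53 × 240 = 127.2 now; the retailer offers that and keeps 112.8.
Round 1 (the supplier proposes): the retailer can get 112.8 next round, worth 0.53 × 112.8 = 59.784 now, so the supplier offers 59.784, keeping 180.216.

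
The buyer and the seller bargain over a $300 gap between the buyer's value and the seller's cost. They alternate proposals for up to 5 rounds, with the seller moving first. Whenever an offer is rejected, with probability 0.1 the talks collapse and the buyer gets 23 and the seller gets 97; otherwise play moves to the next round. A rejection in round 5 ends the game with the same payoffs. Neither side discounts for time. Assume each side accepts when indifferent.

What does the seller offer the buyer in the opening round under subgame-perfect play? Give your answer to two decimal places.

52.32

By backward induction:
Round 5 (the seller proposes): the buyer gets 23 if talks fail, so the seller offers 23 and keeps 277.
Round 4 (the buyer proposes): rejecting gives the seller an expected 0.9 × 277 + 0.1 × 97 = 259; the buyer offers that and keeps 41.
Round 3 (the seller proposes): rejecting gives the buyer an expected 0.9 × 41 + 0.1 × 23 = 39.2; the seller offers that and keeps 260.8.
Round 2 (the buyer proposes): rejecting gives the seller an expected 0.9 × 260.8 + 0.1 × 97 = 244.42; the buyer offers that and keeps 55.58.
Round 1 (the seller proposes): rejecting gives the buyer an expected 0.9 × 55.58 + 0.1 × 23 = 52.322. The seller offers 52.322 and keeps 300 − 52.322 = 247.678.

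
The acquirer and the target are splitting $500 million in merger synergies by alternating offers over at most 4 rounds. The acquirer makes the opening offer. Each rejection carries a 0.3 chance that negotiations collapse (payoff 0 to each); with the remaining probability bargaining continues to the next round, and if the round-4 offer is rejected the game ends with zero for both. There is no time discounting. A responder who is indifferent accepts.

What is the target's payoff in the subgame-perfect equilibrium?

Round 4 (the target proposes): the acquirer will accept anything ≥ 0, so the target offers 0 and keeps 500.
Round 3 (the acquirer proposes): rejecting gives the target an expected 0.7 × 500 = 350; the acquirer offers that and keeps 150.
Round 2 (the target proposes): rejecting gives the acquirer an expected 0.7 × 150 = 105; the target offers that and keeps 395.
Round 1 (the acquirer proposes): rejecting gives the target an expected 0.7 × 395 = 276.5; the acquirer offers that and keeps 223.5.

276.5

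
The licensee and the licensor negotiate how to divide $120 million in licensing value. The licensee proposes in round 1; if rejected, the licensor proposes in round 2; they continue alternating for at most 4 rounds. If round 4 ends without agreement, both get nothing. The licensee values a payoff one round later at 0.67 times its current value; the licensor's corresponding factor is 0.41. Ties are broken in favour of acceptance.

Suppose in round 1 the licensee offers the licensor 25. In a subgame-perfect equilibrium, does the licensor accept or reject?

Reject

Work out the licensor's continuation value if the offer is rejected.
Round 4 (the licensor proposes): rejection yields 0 for the licensee; the licensor offers 0 and keeps 120.
Round 3 (the licensee proposes): the licensor can get 120 next round, worth 0.41 × 120 = 49.2 now, so the licensee offers 49.2, keeping 70.8.
Round 2 (the licensor proposes): the licensee can get 70.8 next round, worth 0.67 × 70.8 = 47.436 now, so the licensor offers 47.436, keeping 72.564.
So by rejecting in round 1, the licensor gets 72.564 next round, worth 0.41 × 72.564 = 29.75124 now.
Offer 25 < 29.75124, so the licensor rejects.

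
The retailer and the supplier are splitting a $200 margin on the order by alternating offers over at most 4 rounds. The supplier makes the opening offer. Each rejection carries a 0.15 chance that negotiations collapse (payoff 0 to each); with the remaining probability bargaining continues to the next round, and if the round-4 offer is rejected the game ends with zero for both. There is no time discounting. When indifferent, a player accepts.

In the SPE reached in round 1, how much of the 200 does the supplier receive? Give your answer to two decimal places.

51.68

Round 4 (the retailer proposes): rejection yields 0 for the supplier; the retailer offers 0 and keeps 200.
Round 3 (the supplier proposes): rejecting gives the retailer an expected 0.85 × 200 = 170. The supplier offers 170 and keeps 200 − 170 = 30.
Round 2 (the retailer proposes): rejecting gives the supplier an expected 0.85 × 30 = 25.5, so the retailer offers 25.5, keeping 174.5.
Round 1 (the supplier proposes): rejecting gives the retailer an expected 0.85 × 174.5 = 148.325; the supplier offers that and keeps 51.675.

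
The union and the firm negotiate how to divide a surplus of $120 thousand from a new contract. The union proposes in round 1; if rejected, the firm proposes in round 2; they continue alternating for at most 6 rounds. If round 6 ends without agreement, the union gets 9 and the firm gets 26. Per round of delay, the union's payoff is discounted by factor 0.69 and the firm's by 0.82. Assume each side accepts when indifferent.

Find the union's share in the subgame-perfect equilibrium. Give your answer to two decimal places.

Round 6 (the firm proposes): the union gets 9 if talks fail, so the firm offers 9 and keeps 111.
Round 5 (the union proposes): the firm can get 111 next round, worth 0.82 × 111 = 91.02 now, so the union offers 91.02, keeping 28.98.
Round 4 (the firm proposes): the union can get 28.98 next round, worth 0.69 × 28.98 = 19.9962 now. The firm offers 19.9962 and keeps 120 − 19.9962 = 100.0038.
Round 3 (the union proposes): the firm can get 100.0038 next round, worth 0.82 × 100.0038 = 82.003116 now; the union offers that and keeps 37.996884.
Round 2 (the firm proposes): the union can get 37.996884 next round, worth 0.69 × 37.996884 = 26.21784996 now, so the firm offers 26.21784996, keeping 93.78215004.
Round 1 (the union proposes): the firm can get 93.78215004 next round, worth 0.82 × 93.78215004 = 76.9013630328 now, so the union offers 76.9013630328, keeping 43.0986369672.

43.10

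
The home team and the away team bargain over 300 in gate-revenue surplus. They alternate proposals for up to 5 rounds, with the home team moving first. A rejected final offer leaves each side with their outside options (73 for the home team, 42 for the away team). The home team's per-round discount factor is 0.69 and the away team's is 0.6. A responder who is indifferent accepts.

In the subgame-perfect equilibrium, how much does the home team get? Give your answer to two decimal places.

213.90

Round 5 (the home team proposes): the away team gets 42 if talks fail, so the home team offers 42 and keeps 258.
Round 4 (the away team proposes): the home team can get 258 next round, worth 0.69 × 258 = 178.02 now, so the away team offers 178.02, keeping 121.98.
Round 3 (the home team proposes): the away team can get 121.98 next round, worth 0.6 × 121.98 = 73.188 now. The home team offers 73.188 and keeps 300 − 73.188 = 226.812.
Round 2 (the away team proposes): the home team can get 226.812 next round, worth 0.69 × 226.812 = 156.50028 now; the away team offers that and keeps 143.49972.
Round 1 (the home team proposes): the away team can get 143.49972 next round, worth 0.6 × 143.49972 = 86.099832 now; the home team offers that and keeps 213.900168.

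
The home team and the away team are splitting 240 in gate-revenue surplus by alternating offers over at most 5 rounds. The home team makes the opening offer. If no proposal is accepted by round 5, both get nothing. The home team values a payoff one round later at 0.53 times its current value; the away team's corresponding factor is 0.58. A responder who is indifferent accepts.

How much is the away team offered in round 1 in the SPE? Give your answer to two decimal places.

Work backward from the last round.
Round 5 (the home team proposes): the away team will accept anything ≥ 0, so the home team offers 0 and keeps 240.
Round 4 (the away team proposes): the home team can get 240 next round, worth 0.53 × 240 = 127.2 now; the away team offers that and keeps 112.8.
Round 3 (the home team proposes): the away team can get 112.8 next round, worth 0.58 × 112.8 = 65.424 now; the home team offers that and keeps 174.576.
Round 2 (the away team proposes): the home team can get 174.576 next round, worth 0.53 × 174.576 = 92.52528 now; the away team offers that and keeps 147.47472.
Round 1 (the home team proposes): the away team can get 147.47472 next round, worth 0.58 × 147.47472 = 85.5353376 now; the home team offers that and keeps 154.4646624.

85.54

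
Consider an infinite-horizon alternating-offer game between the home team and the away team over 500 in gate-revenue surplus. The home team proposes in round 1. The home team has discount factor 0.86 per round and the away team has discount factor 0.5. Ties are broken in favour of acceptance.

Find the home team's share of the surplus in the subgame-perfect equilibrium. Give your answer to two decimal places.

When the home team proposes, the away team accepts any offer worth at least 0.5 times what the away team would get by proposing next round; and vice versa.
This gives x = 500 − 0.5y and y = 500 − 0.86x, where x and y are each side's share when it proposes.
Hence (1 − 0.5·0.86)x = 500(1 − 0.5), i.e. 0.57·x = 250.
x ≈ 438.5965; the away team's share is 500 − x ≈ 61.4035.

438.60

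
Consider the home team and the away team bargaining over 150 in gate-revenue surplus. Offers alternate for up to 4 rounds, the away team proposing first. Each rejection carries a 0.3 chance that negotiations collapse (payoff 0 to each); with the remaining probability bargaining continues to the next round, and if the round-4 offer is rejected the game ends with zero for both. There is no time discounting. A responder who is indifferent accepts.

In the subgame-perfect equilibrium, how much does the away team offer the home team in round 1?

Round 4 (the home team proposes): the away team will accept anything ≥ 0, so the home team offers 0 and keeps 150.
Round 3 (the away team proposes): rejecting gives the home team an expected 0.7 × 150 = 105. The away team offers 105 and keeps 150 − 105 = 45.
Round 2 (the home team proposes): rejecting gives the away team an expected 0.7 × 45 = 31.5, so the home team offers 31.5, keeping 118.5.
Round 1 (the away team proposes): rejecting gives the home team an expected 0.7 × 118.5 = 82.95. The away team offers 82.95 and keeps 150 − 82.95 = 67.05.

82.95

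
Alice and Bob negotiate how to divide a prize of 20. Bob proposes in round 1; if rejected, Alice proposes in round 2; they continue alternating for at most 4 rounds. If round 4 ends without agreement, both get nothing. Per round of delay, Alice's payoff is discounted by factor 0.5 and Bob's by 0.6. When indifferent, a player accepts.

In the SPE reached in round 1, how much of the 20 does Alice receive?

7

Round 4 (Alice proposes): rejection yields 0 for Bob; Alice offers 0 and keeps 20.
Round 3 (Bob proposes): Alice can get 20 next round, worth 0.5 × 20 = 10 now, so Bob offers 10, keeping 10.
Round 2 (Alice proposes): Bob can get 10 next round, worth 0.6 × 10 = 6 now; Alice offers that and keeps 14.
Round 1 (Bob proposes): Alice can get 14 next round, worth 0.5 × 14 = 7 now; Bob offers that and keeps 13.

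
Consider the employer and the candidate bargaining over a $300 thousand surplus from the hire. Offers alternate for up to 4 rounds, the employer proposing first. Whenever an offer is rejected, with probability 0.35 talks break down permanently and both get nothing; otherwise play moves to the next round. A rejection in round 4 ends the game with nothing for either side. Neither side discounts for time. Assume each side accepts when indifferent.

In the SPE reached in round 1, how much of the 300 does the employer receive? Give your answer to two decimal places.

By backward induction:
Round 4 (the candidate proposes): rejection yields 0 for the employer; the candidate offers 0 and keeps 300.
Round 3 (the employer proposes): rejecting gives the candidate an expected 0.65 × 300 = 195. The employer offers 195 and keeps 300 − 195 = 105.
Round 2 (the candidate proposes): rejecting gives the employer an expected 0.65 × 105 = 68.25; the candidate offers that and keeps 231.75.
Round 1 (the employer proposes): rejecting gives the candidate an expected 0.65 × 231.75 = 150.6375, so the employer offers 150.6375, keeping 149.3625.

149.36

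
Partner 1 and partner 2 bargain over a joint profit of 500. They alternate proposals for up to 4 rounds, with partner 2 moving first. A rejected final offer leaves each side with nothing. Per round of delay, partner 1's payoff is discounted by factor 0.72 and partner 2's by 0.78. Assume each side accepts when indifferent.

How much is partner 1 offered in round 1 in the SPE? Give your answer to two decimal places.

281.38

By backward induction:
Round 4 (partner 1 proposes): partner 2 will accept anything ≥ 0, so partner 1 offers 0 and keeps 500.
Round 3 (partner 2 proposes): partner 1 can get 500 next round, worth 0.72 × 500 = 360 now. Partner 2 offers 360 and keeps 500 − 360 = 140.
Round 2 (partner 1 proposes): partner 2 can get 140 next round, worth 0.78 × 140 = 109.2 now; partner 1 offers that and keeps 390.8.
Round 1 (partner 2 proposes): partner 1 can get 390.8 next round, worth 0.72 × 390.8 = 281.376 now; partner 2 offers that and keeps 218.624.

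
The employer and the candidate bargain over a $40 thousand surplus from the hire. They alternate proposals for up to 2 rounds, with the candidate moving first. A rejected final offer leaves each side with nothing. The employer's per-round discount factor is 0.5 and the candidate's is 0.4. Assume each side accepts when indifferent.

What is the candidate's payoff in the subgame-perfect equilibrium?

Solve by backward induction from round 2.
Round 2 (the employer proposes): the candidate will accept anything ≥ 0, so the employer offers 0 and keeps 40.
Round 1 (the candidate proposes): the employer can get 40 next round, worth 0.5 × 40 = 20 now, so the candidate offers 20, keeping 20.

20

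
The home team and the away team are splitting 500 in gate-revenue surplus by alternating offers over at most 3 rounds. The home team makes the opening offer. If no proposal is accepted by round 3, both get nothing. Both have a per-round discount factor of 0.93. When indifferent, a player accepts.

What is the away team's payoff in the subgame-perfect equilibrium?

Round 3 (the home team proposes): the away team will accept anything ≥ 0, so the home team offers 0 and keeps 500.
Round 2 (the away team proposes): the home team can get 500 next round, worth 0.93 × 500 = 465 now; the away team offers that and keeps 35.
Round 1 (the home team proposes): the away team can get 35 next round, worth 0.93 × 35 = 32.55 now; the home team offers that and keeps 467.45.

32.55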